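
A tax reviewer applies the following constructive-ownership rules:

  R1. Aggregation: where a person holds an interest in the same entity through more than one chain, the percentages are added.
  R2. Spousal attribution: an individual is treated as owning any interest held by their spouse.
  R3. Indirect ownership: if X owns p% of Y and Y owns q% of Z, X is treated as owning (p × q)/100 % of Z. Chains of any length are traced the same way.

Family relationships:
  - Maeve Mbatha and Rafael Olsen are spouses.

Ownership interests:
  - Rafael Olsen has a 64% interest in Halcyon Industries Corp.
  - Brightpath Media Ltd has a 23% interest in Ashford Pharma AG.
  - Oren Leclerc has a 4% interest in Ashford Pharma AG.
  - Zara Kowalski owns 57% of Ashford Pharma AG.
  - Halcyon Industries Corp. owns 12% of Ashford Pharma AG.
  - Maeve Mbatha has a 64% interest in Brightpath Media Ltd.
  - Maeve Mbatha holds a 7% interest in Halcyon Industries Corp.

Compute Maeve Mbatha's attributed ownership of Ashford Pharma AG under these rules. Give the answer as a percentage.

By spousal attribution (R2), Maeve Mbatha is treated as also owning Rafael Olsen's interest in Halcyon Industries Corp, giving 7% + 64% = 71%.
Chain via Halcyon Industries Corp. (R3): 71% × 12% = 8.52% of Ashford Pharma AG.
Chain via Brightpath Media Ltd (R3): 64% × 23% = 14.72% of Ashford Pharma AG.
Aggregating (R1): 8.52% + 14.72% = 23.24%.

23.24%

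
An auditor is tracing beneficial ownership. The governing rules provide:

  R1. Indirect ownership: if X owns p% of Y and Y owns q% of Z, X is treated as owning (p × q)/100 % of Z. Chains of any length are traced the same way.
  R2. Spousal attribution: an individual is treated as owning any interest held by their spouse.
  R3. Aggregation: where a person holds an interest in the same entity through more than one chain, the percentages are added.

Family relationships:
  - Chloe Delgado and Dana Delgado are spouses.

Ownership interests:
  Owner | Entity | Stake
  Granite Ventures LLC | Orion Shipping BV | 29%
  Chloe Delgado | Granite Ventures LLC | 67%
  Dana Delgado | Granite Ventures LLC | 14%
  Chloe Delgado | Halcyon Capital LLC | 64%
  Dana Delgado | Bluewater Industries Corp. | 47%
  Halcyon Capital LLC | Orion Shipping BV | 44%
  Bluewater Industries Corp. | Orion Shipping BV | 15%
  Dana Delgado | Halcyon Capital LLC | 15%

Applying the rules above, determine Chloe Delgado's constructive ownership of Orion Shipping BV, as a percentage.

By spousal attribution (R2), Chloe Delgado is treated as also owning Dana Delgado's interest in Granite Ventures LLC, giving 67% + 14% = 81%.
By spousal attribution (R2), Chloe Delgado is treated as also owning Dana Delgado's interest in Halcyon Capital LLC, giving 64% + 15% = 79%.
By spousal attribution (R2), Chloe Delgado is treated as owning Dana Delgado's 47% interest in Bluewater Industries Corp.
Chain via Granite Ventures LLC (R1): 81% × 29% = 23.49% of Orion Shipping BV.
Chain via Halcyon Capital LLC (R1): 79% × 44% = 34.76% of Orion Shipping BV.
Chain via Bluewater Industries Corp. (R1): 47% × 15% = 7.05% of Orion Shipping BV.
Aggregating (R3): 23.49% + 34.76% + 7.05% = 65.3%.

65.3%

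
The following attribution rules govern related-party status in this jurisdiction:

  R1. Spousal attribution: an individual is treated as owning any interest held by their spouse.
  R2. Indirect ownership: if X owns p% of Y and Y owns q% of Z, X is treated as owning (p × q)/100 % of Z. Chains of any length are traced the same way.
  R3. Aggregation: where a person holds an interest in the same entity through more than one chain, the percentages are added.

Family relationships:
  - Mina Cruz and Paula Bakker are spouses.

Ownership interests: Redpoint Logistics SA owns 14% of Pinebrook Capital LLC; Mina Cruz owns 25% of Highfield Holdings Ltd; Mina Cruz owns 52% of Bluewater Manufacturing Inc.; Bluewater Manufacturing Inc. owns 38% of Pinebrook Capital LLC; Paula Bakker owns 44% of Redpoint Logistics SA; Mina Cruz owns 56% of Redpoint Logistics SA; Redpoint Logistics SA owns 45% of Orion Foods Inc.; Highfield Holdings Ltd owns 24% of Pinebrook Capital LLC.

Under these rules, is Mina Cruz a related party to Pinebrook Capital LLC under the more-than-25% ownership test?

Yes

By spousal attribution (R1), Mina Cruz is treated as also owning Paula Bakker's interest in Redpoint Logistics SA, giving 56% + 44% = 100%.
Chain via Highfield Holdings Ltd (R2): 25% × 24% = 6% of Pinebrook Capital LLC.
Chain via Bluewater Manufacturing Inc. (R2): 52% × 38% = 19.76% of Pinebrook Capital LLC.
Chain via Redpoint Logistics SA (R2): 100% × 14% = 14% of Pinebrook Capital LLC.
Aggregating (R3): 6% + 19.76% + 14% = 39.76%.
39.76% exceeds the 25% threshold, so Mina is a related party to Pinebrook Capital LLC.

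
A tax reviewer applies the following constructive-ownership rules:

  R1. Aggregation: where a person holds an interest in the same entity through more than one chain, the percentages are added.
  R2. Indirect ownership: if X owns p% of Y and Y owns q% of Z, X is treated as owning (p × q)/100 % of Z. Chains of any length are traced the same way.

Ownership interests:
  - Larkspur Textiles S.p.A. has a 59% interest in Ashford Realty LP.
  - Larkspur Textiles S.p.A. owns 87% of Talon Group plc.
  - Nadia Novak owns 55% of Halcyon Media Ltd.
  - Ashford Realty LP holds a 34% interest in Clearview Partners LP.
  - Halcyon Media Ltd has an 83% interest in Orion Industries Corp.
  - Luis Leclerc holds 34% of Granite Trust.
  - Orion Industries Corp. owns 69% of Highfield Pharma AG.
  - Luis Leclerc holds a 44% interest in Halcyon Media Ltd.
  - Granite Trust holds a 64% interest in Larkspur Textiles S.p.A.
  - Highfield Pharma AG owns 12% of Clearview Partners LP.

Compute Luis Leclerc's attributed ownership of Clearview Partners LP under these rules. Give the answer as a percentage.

Chain via Halcyon Media Ltd → Orion Industries Corp. → Highfield Pharma AG (R2): 44% × 83% × 69% × 12% = 3.023856% of Clearview Partners LP.
Chain via Granite Trust → Larkspur Textiles S.p.A. → Ashford Realty LP (R2): 34% × 64% × 59% × 34% = 4.365056% of Clearview Partners LP.
Aggregating (R1): 3.023856% + 4.365056% = 7.388912%.

7.388912%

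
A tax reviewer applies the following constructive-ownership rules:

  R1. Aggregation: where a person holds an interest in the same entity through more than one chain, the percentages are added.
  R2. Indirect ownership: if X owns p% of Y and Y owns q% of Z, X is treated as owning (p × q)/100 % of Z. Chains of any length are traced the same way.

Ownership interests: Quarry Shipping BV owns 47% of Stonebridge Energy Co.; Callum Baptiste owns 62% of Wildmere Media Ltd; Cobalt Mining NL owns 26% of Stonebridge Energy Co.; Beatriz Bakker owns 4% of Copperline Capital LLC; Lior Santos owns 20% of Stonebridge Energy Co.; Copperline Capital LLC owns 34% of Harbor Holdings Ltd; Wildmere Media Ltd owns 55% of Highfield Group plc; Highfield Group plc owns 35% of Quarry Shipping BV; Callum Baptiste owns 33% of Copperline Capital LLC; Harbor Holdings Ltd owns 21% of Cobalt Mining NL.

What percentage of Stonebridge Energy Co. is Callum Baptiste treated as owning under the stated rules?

Chain via Wildmere Media Ltd → Highfield Group plc → Quarry Shipping BV (R2): 62% × 55% × 35% × 47% = 5.60945% of Stonebridge Energy Co.
Chain via Copperline Capital LLC → Harbor Holdings Ltd → Cobalt Mining NL (R2): 33% × 34% × 21% × 26% = 0.612612% of Stonebridge Energy Co.
Aggregating (R1): 5.60945% + 0.612612% = 6.222062%.

6.222062%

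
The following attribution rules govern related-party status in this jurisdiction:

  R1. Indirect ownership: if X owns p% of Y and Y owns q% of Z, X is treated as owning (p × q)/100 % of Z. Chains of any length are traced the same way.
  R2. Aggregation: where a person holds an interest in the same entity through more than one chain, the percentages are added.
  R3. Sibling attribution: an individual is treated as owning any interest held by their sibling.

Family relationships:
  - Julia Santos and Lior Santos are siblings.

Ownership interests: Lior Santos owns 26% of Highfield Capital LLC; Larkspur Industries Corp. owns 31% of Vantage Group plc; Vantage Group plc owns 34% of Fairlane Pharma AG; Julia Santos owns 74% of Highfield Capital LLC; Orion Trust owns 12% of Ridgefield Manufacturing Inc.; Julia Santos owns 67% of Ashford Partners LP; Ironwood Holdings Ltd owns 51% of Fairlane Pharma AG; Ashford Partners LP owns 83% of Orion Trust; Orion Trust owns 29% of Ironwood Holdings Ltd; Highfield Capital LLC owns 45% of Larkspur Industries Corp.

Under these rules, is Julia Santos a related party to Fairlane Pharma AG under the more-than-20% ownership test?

By sibling attribution (R3), Julia Santos is treated as also owning Lior Santos's interest in Highfield Capital LLC, giving 74% + 26% = 100%.
Chain via Highfield Capital LLC → Larkspur Industries Corp. → Vantage Group plc (R1): 100% × 45% × 31% × 34% = 4.743% of Fairlane Pharma AG.
Chain via Ashford Partners LP → Orion Trust → Ironwood Holdings Ltd (R1): 67% × 83% × 29% × 51% = 8.224719% of Fairlane Pharma AG.
Aggregating (R2): 4.743% + 8.224719% = 12.967719%.
12.967719% does not exceed the 20% threshold, so Julia is not a related party to Fairlane Pharma AG.

No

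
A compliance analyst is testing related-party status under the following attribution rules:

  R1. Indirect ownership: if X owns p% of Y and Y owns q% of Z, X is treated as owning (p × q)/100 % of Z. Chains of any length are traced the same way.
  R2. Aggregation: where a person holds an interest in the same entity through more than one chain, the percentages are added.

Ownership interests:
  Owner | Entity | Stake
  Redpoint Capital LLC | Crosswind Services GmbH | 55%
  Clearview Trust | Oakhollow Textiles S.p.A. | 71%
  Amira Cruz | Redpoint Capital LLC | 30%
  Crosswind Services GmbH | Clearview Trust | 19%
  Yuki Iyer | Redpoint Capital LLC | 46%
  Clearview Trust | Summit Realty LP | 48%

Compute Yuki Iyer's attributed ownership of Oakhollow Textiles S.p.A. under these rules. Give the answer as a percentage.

Chain via Redpoint Capital LLC → Crosswind Services GmbH → Clearview Trust (R1): 46% × 55% × 19% × 71% = 3.41297% of Oakhollow Textiles S.p.A.

3.41297%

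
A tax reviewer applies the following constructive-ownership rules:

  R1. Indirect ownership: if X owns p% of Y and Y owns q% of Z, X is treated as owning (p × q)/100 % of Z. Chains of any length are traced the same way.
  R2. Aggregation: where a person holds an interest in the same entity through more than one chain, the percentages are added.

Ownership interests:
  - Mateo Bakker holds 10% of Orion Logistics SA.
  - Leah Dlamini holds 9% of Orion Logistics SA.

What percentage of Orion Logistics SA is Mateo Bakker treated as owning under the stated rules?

Direct interest in Orion Logistics SA: 10%.

10%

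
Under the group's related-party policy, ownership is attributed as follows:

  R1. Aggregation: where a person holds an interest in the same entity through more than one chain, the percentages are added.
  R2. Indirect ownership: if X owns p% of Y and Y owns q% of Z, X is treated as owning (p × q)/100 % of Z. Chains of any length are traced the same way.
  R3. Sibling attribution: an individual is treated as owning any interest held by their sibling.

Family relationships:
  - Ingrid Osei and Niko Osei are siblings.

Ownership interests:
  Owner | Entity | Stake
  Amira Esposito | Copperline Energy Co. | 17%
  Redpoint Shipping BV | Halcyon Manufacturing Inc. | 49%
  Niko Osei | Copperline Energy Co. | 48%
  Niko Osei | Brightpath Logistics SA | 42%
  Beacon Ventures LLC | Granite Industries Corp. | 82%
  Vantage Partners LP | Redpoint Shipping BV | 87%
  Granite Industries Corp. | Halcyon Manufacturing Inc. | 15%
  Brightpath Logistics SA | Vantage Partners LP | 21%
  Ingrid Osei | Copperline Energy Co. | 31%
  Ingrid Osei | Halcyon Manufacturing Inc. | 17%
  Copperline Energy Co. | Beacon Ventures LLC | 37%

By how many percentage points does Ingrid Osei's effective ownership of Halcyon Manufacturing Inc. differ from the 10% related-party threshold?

14.355256

By sibling attribution (R3), Ingrid Osei is treated as also owning Niko Osei's interest in Copperline Energy Co, giving 31% + 48% = 79%.
By sibling attribution (R3), Ingrid Osei is treated as owning Niko Osei's 42% interest in Brightpath Logistics SA.
Chain via Copperline Energy Co. → Beacon Ventures LLC → Granite Industries Corp. (R2): 79% × 37% × 82% × 15% = 3.59529% of Halcyon Manufacturing Inc.
Direct interest in Halcyon Manufacturing Inc: 17%.
Chain via Brightpath Logistics SA → Vantage Partners LP → Redpoint Shipping BV (R2): 42% × 21% × 87% × 49% = 3.759966% of Halcyon Manufacturing Inc.
Aggregating (R1): 3.59529% + 17% + 3.759966% = 24.355256%.
24.355256% exceeds the 10% threshold by 14.355256 percentage points.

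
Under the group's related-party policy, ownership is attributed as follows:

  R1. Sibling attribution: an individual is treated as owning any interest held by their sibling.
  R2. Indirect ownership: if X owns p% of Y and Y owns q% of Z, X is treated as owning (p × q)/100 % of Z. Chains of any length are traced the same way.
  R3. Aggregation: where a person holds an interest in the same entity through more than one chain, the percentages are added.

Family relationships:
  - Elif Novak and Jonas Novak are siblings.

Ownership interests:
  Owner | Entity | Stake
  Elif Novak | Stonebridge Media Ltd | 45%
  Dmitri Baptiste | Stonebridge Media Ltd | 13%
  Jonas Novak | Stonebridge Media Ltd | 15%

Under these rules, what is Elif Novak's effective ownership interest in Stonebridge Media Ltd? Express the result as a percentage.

By sibling attribution (R1), Elif Novak is treated as also owning Jonas Novak's interest in Stonebridge Media Ltd, giving 45% + 15% = 60%.
Direct interest in Stonebridge Media Ltd: 60%.

60%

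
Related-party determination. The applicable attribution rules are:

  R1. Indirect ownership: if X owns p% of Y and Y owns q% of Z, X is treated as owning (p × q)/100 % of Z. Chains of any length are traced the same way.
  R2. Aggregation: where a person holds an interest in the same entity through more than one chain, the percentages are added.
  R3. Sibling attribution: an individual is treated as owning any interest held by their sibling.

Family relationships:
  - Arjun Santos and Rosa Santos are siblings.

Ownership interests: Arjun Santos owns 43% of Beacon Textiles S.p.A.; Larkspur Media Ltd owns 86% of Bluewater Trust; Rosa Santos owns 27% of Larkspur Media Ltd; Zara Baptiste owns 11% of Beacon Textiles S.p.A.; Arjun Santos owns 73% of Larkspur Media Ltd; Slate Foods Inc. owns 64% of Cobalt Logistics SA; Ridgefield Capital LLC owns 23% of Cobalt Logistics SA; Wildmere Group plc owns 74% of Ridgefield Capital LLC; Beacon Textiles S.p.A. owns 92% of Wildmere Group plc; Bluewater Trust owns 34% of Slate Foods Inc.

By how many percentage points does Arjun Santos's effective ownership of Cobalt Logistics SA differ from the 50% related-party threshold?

24.553288

By sibling attribution (R3), Arjun Santos is treated as also owning Rosa Santos's interest in Larkspur Media Ltd, giving 73% + 27% = 100%.
Chain via Beacon Textiles S.p.A. → Wildmere Group plc → Ridgefield Capital LLC (R1): 43% × 92% × 74% × 23% = 6.733112% of Cobalt Logistics SA.
Chain via Larkspur Media Ltd → Bluewater Trust → Slate Foods Inc. (R1): 100% × 86% × 34% × 64% = 18.7136% of Cobalt Logistics SA.
Aggregating (R2): 6.733112% + 18.7136% = 25.446712%.
25.446712% falls short of the 50% threshold by 24.553288 percentage points.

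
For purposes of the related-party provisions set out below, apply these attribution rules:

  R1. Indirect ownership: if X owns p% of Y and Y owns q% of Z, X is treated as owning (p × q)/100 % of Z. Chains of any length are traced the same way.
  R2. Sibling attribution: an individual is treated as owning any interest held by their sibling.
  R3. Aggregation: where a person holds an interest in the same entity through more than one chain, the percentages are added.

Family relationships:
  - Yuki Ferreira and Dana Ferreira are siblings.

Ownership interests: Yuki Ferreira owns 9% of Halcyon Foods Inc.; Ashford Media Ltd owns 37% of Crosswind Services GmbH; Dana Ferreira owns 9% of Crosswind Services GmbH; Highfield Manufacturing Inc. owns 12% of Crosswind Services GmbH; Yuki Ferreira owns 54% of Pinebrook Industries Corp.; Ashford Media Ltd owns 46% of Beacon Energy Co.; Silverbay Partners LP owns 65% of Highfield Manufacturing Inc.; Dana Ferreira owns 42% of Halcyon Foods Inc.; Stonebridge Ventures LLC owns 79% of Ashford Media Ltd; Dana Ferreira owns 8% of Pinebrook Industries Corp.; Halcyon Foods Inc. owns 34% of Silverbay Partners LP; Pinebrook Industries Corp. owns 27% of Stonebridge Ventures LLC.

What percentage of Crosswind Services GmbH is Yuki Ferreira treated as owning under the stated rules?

By sibling attribution (R2), Yuki Ferreira is treated as also owning Dana Ferreira's interest in Pinebrook Industries Corp, giving 54% + 8% = 62%.
By sibling attribution (R2), Yuki Ferreira is treated as also owning Dana Ferreira's interest in Halcyon Foods Inc, giving 9% + 42% = 51%.
By sibling attribution (R2), Yuki Ferreira is treated as owning Dana Ferreira's 9% interest in Crosswind Services GmbH.
Chain via Pinebrook Industries Corp. → Stonebridge Ventures LLC → Ashford Media Ltd (R1): 62% × 27% × 79% × 37% = 4.893102% of Crosswind Services GmbH.
Chain via Halcyon Foods Inc. → Silverbay Partners LP → Highfield Manufacturing Inc. (R1): 51% × 34% × 65% × 12% = 1.35252% of Crosswind Services GmbH.
Direct interest in Crosswind Services GmbH: 9%.
Aggregating (R3): 4.893102% + 1.35252% + 9% = 15.245622%.

15.245622%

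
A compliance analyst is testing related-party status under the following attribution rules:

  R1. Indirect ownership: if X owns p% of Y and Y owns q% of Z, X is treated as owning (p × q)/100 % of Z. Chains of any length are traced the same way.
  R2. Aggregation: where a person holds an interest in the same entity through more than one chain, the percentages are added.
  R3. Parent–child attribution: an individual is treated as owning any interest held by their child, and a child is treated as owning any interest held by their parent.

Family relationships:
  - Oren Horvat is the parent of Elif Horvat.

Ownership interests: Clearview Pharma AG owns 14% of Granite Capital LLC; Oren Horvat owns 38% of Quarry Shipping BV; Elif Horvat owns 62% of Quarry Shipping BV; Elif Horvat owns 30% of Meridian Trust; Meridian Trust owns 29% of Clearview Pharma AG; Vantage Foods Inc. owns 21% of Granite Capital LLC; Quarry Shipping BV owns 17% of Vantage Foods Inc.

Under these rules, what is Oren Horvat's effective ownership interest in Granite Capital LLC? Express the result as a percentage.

4.788%

By parent–child attribution (R3), Oren Horvat is treated as also owning Elif Horvat's interest in Quarry Shipping BV, giving 38% + 62% = 100%.
By parent–child attribution (R3), Oren Horvat is treated as owning Elif Horvat's 30% interest in Meridian Trust.
Chain via Quarry Shipping BV → Vantage Foods Inc. (R1): 100% × 17% × 21% = 3.57% of Granite Capital LLC.
Chain via Meridian Trust → Clearview Pharma AG (R1): 30% × 29% × 14% = 1.218% of Granite Capital LLC.
Aggregating (R2): 3.57% + 1.218% = 4.788%.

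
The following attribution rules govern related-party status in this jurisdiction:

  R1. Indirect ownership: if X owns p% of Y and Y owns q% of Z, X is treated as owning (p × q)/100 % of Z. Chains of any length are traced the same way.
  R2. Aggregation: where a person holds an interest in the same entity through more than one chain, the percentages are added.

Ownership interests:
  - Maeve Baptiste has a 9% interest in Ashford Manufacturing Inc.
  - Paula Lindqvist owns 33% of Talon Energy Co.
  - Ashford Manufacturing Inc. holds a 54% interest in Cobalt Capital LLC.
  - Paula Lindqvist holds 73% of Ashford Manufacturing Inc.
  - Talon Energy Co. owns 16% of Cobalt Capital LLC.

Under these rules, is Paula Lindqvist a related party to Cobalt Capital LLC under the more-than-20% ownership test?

Chain via Ashford Manufacturing Inc. (R1): 73% × 54% = 39.42% of Cobalt Capital LLC.
Chain via Talon Energy Co. (R1): 33% × 16% = 5.28% of Cobalt Capital LLC.
Aggregating (R2): 39.42% + 5.28% = 44.7%.
44.7% exceeds the 20% threshold, so Paula is a related party to Cobalt Capital LLC.

Yes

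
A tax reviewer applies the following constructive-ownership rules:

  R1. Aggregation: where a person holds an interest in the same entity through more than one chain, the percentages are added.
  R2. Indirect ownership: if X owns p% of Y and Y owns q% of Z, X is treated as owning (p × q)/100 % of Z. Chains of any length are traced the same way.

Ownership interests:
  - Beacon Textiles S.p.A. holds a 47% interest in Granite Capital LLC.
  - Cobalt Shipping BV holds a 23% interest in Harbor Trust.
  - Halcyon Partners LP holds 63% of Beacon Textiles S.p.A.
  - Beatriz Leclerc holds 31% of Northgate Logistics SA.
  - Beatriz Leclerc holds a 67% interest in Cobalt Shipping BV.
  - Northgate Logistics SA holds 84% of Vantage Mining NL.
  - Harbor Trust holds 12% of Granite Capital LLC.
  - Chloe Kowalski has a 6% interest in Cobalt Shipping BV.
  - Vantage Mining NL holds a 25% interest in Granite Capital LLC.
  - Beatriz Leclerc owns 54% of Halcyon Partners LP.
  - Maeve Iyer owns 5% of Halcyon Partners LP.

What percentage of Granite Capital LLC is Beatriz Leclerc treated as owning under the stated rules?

Chain via Cobalt Shipping BV → Harbor Trust (R2): 67% × 23% × 12% = 1.8492% of Granite Capital LLC.
Chain via Northgate Logistics SA → Vantage Mining NL (R2): 31% × 84% × 25% = 6.51% of Granite Capital LLC.
Chain via Halcyon Partners LP → Beacon Textiles S.p.A. (R2): 54% × 63% × 47% = 15.9894% of Granite Capital LLC.
Aggregating (R1): 1.8492% + 6.51% + 15.9894% = 24.3486%.

24.3486%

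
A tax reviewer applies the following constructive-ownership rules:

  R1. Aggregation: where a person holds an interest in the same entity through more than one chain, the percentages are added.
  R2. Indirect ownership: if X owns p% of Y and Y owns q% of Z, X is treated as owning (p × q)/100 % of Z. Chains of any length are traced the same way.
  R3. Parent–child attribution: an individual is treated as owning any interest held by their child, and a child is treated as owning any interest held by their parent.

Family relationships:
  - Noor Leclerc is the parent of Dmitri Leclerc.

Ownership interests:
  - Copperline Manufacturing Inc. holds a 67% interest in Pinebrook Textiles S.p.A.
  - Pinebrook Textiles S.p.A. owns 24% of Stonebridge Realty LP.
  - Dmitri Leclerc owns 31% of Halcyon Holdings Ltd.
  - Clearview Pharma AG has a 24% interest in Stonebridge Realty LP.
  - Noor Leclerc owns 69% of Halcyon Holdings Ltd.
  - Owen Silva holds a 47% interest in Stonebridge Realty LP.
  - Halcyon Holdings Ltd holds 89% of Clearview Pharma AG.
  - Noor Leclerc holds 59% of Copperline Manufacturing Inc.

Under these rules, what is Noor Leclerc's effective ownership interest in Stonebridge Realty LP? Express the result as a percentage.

By parent–child attribution (R3), Noor Leclerc is treated as also owning Dmitri Leclerc's interest in Halcyon Holdings Ltd, giving 69% + 31% = 100%.
Chain via Halcyon Holdings Ltd → Clearview Pharma AG (R2): 100% × 89% × 24% = 21.36% of Stonebridge Realty LP.
Chain via Copperline Manufacturing Inc. → Pinebrook Textiles S.p.A. (R2): 59% × 67% × 24% = 9.4872% of Stonebridge Realty LP.
Aggregating (R1): 21.36% + 9.4872% = 30.8472%.

30.8472%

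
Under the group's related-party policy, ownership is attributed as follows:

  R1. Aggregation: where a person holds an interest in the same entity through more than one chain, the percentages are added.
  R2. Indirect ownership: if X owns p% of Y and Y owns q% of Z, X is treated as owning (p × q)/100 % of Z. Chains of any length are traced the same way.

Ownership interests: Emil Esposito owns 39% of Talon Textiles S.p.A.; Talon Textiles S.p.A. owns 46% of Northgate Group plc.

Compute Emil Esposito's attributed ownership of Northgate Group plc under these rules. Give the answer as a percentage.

17.94%

Chain via Talon Textiles S.p.A. (R2): 39% × 46% = 17.94% of Northgate Group plc.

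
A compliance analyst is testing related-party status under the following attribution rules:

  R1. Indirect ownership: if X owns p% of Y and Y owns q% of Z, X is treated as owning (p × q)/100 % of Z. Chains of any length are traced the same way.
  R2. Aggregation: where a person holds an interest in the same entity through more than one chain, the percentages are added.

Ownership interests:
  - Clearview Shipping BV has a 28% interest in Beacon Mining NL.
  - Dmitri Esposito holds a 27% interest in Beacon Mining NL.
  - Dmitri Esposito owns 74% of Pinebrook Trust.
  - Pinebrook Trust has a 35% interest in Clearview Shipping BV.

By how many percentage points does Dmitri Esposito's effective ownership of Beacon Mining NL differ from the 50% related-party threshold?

Chain via Pinebrook Trust → Clearview Shipping BV (R1): 74% × 35% × 28% = 7.252% of Beacon Mining NL.
Direct interest in Beacon Mining NL: 27%.
Aggregating (R2): 7.252% + 27% = 34.252%.
34.252% falls short of the 50% threshold by 15.748 percentage points.

15.748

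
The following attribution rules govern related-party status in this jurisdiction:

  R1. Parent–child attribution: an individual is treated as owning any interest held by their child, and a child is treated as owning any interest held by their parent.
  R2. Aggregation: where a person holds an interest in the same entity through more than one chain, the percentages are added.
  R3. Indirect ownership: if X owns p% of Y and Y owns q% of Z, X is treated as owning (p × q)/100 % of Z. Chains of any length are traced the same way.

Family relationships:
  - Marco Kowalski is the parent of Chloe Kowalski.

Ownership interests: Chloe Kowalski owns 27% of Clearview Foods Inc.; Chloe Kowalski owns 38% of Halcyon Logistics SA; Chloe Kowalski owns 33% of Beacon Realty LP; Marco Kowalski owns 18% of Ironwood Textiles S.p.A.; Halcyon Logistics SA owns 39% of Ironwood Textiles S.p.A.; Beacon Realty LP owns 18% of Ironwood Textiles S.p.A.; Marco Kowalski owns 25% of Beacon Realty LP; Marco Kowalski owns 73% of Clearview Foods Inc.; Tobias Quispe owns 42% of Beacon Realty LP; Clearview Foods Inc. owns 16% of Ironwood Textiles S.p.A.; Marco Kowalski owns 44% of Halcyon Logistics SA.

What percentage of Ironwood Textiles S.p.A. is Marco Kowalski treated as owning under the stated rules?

76.42%

By parent–child attribution (R1), Marco Kowalski is treated as also owning Chloe Kowalski's interest in Beacon Realty LP, giving 25% + 33% = 58%.
By parent–child attribution (R1), Marco Kowalski is treated as also owning Chloe Kowalski's interest in Clearview Foods Inc, giving 73% + 27% = 100%.
By parent–child attribution (R1), Marco Kowalski is treated as also owning Chloe Kowalski's interest in Halcyon Logistics SA, giving 44% + 38% = 82%.
Chain via Beacon Realty LP (R3): 58% × 18% = 10.44% of Ironwood Textiles S.p.A.
Chain via Clearview Foods Inc. (R3): 100% × 16% = 16% of Ironwood Textiles S.p.A.
Chain via Halcyon Logistics SA (R3): 82% × 39% = 31.98% of Ironwood Textiles S.p.A.
Direct interest in Ironwood Textiles S.p.A: 18%.
Aggregating (R2): 10.44% + 16% + 31.98% + 18% = 76.42%.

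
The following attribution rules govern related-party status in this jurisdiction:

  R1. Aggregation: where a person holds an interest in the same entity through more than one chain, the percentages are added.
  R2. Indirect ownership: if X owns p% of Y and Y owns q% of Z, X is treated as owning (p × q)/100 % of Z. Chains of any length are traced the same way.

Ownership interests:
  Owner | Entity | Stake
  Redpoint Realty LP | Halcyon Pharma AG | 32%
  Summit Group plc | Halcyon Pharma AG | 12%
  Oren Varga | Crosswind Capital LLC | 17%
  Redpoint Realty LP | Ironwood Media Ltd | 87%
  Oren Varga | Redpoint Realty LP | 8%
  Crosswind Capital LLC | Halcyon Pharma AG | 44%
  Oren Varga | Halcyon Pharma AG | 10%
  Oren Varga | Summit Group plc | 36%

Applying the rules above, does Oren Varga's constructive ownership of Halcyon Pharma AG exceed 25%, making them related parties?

No

Chain via Redpoint Realty LP (R2): 8% × 32% = 2.56% of Halcyon Pharma AG.
Chain via Crosswind Capital LLC (R2): 17% × 44% = 7.48% of Halcyon Pharma AG.
Chain via Summit Group plc (R2): 36% × 12% = 4.32% of Halcyon Pharma AG.
Direct interest in Halcyon Pharma AG: 10%.
Aggregating (R1): 2.56% + 7.48% + 4.32% + 10% = 24.36%.
24.36% does not exceed the 25% threshold, so Oren is not a related party to Halcyon Pharma AG.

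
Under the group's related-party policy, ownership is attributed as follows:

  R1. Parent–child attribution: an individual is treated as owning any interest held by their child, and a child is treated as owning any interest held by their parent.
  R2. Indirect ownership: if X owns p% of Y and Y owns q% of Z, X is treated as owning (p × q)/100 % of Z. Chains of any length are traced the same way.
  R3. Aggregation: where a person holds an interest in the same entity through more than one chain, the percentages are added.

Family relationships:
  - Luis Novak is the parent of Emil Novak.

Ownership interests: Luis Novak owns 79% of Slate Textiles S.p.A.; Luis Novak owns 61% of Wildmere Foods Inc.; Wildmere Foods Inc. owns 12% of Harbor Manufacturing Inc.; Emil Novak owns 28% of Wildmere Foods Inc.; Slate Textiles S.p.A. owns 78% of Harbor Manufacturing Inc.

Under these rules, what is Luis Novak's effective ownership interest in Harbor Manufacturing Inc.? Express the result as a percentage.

By parent–child attribution (R1), Luis Novak is treated as also owning Emil Novak's interest in Wildmere Foods Inc, giving 61% + 28% = 89%.
Chain via Slate Textiles S.p.A. (R2): 79% × 78% = 61.62% of Harbor Manufacturing Inc.
Chain via Wildmere Foods Inc. (R2): 89% × 12% = 10.68% of Harbor Manufacturing Inc.
Aggregating (R3): 61.62% + 10.68% = 72.3%.

72.3%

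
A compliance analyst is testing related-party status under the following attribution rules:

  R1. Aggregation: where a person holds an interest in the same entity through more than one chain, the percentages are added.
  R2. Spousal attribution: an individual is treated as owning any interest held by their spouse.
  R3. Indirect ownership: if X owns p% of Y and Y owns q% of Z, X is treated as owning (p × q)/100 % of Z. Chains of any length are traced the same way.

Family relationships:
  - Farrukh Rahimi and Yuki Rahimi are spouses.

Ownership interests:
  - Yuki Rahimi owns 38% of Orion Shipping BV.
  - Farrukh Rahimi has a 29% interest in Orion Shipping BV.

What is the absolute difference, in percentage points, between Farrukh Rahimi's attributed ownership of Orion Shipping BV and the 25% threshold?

42

By spousal attribution (R2), Farrukh Rahimi is treated as also owning Yuki Rahimi's interest in Orion Shipping BV, giving 29% + 38% = 67%.
Direct interest in Orion Shipping BV: 67%.
67% exceeds the 25% threshold by 42 percentage points.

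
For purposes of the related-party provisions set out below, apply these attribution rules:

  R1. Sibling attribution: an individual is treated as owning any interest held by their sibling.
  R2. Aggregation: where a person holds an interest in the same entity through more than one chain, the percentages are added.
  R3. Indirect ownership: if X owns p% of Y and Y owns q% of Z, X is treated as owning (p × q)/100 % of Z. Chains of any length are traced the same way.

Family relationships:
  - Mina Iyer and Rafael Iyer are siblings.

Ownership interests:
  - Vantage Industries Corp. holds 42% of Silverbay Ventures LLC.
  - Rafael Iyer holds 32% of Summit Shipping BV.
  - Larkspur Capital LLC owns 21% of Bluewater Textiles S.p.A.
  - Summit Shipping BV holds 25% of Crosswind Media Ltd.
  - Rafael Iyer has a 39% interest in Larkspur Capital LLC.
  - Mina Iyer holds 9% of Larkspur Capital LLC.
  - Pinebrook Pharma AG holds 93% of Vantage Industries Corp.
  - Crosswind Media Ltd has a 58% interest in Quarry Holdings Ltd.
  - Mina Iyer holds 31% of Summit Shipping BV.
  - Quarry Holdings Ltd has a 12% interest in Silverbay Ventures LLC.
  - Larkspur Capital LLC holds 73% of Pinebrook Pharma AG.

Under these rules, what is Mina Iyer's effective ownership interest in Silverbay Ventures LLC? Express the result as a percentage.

By sibling attribution (R1), Mina Iyer is treated as also owning Rafael Iyer's interest in Larkspur Capital LLC, giving 9% + 39% = 48%.
By sibling attribution (R1), Mina Iyer is treated as also owning Rafael Iyer's interest in Summit Shipping BV, giving 31% + 32% = 63%.
Chain via Larkspur Capital LLC → Pinebrook Pharma AG → Vantage Industries Corp. (R3): 48% × 73% × 93% × 42% = 13.686624% of Silverbay Ventures LLC.
Chain via Summit Shipping BV → Crosswind Media Ltd → Quarry Holdings Ltd (R3): 63% × 25% × 58% × 12% = 1.0962% of Silverbay Ventures LLC.
Aggregating (R2): 13.686624% + 1.0962% = 14.782824%.

14.782824%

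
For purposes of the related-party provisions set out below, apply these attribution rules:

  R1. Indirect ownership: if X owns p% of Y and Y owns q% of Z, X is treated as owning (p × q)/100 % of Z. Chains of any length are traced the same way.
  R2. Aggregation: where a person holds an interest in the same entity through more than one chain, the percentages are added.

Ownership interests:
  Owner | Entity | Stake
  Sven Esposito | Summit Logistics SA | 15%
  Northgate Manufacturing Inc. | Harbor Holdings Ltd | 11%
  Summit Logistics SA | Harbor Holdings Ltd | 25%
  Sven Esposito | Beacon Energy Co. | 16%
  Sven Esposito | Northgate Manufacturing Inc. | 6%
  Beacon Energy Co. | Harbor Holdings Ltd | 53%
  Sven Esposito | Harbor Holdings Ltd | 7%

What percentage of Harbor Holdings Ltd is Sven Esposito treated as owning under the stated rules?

Chain via Northgate Manufacturing Inc. (R1): 6% × 11% = 0.66% of Harbor Holdings Ltd.
Chain via Summit Logistics SA (R1): 15% × 25% = 3.75% of Harbor Holdings Ltd.
Chain via Beacon Energy Co. (R1): 16% × 53% = 8.48% of Harbor Holdings Ltd.
Direct interest in Harbor Holdings Ltd: 7%.
Aggregating (R2): 0.66% + 3.75% + 8.48% + 7% = 19.89%.

19.89%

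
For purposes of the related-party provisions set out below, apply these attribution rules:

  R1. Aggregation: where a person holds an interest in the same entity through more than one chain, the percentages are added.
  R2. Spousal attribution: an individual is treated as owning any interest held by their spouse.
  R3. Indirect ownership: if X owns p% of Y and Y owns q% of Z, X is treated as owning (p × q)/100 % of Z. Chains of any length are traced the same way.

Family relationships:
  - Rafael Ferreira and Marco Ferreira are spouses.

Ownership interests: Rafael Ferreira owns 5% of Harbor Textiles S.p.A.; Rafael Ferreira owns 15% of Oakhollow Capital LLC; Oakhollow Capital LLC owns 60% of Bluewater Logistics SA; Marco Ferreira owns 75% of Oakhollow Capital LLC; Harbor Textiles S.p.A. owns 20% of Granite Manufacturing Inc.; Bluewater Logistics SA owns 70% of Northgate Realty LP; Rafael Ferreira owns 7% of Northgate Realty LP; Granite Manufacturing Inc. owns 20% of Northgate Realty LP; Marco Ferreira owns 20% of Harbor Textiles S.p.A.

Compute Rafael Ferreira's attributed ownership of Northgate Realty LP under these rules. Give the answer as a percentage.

45.8%

By spousal attribution (R2), Rafael Ferreira is treated as also owning Marco Ferreira's interest in Harbor Textiles S.p.A, giving 5% + 20% = 25%.
By spousal attribution (R2), Rafael Ferreira is treated as also owning Marco Ferreira's interest in Oakhollow Capital LLC, giving 15% + 75% = 90%.
Chain via Harbor Textiles S.p.A. → Granite Manufacturing Inc. (R3): 25% × 20% × 20% = 1% of Northgate Realty LP.
Chain via Oakhollow Capital LLC → Bluewater Logistics SA (R3): 90% × 60% × 70% = 37.8% of Northgate Realty LP.
Direct interest in Northgate Realty LP: 7%.
Aggregating (R1): 1% + 37.8% + 7% = 45.8%.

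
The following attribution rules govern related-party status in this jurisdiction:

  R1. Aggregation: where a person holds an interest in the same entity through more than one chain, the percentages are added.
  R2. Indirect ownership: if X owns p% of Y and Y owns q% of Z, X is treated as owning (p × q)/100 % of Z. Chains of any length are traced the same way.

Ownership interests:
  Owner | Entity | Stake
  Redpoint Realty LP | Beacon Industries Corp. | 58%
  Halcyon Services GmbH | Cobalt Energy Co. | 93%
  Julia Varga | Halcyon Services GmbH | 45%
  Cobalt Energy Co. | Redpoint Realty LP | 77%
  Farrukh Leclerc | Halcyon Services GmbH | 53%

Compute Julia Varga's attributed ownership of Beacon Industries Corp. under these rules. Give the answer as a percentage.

Chain via Halcyon Services GmbH → Cobalt Energy Co. → Redpoint Realty LP (R2): 45% × 93% × 77% × 58% = 18.69021% of Beacon Industries Corp.

18.69021%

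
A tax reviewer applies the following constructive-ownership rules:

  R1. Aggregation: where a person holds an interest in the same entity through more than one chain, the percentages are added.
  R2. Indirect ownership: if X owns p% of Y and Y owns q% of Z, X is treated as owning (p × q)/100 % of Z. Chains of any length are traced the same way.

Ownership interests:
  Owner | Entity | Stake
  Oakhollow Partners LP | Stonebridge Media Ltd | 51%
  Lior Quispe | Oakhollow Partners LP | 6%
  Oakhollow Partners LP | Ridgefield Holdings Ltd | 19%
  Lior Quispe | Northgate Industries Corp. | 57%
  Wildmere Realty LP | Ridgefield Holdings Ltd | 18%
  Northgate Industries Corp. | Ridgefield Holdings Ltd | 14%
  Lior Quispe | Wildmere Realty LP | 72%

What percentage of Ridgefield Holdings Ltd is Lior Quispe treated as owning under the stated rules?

Chain via Wildmere Realty LP (R2): 72% × 18% = 12.96% of Ridgefield Holdings Ltd.
Chain via Oakhollow Partners LP (R2): 6% × 19% = 1.14% of Ridgefield Holdings Ltd.
Chain via Northgate Industries Corp. (R2): 57% × 14% = 7.98% of Ridgefield Holdings Ltd.
Aggregating (R1): 12.96% + 1.14% + 7.98% = 22.08%.

22.08%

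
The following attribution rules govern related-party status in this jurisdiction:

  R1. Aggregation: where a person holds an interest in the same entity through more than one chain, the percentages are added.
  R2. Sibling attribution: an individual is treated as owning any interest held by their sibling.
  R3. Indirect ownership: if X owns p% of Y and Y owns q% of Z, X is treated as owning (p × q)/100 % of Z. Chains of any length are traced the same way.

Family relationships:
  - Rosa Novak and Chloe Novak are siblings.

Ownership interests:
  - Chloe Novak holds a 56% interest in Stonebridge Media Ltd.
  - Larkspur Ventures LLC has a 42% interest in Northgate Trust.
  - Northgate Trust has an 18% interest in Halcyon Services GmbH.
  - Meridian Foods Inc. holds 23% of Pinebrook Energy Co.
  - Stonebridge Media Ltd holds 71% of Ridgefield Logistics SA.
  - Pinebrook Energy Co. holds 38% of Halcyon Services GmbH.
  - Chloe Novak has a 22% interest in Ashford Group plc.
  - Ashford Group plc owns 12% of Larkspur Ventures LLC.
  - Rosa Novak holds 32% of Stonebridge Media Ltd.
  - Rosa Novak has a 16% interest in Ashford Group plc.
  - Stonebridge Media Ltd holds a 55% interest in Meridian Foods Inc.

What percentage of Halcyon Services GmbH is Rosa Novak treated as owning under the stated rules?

4.574896%

By sibling attribution (R2), Rosa Novak is treated as also owning Chloe Novak's interest in Ashford Group plc, giving 16% + 22% = 38%.
By sibling attribution (R2), Rosa Novak is treated as also owning Chloe Novak's interest in Stonebridge Media Ltd, giving 32% + 56% = 88%.
Chain via Ashford Group plc → Larkspur Ventures LLC → Northgate Trust (R3): 38% × 12% × 42% × 18% = 0.344736% of Halcyon Services GmbH.
Chain via Stonebridge Media Ltd → Meridian Foods Inc. → Pinebrook Energy Co. (R3): 88% × 55% × 23% × 38% = 4.23016% of Halcyon Services GmbH.
Aggregating (R1): 0.344736% + 4.23016% = 4.574896%.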